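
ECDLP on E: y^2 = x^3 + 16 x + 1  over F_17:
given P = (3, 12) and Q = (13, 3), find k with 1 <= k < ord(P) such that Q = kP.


Enumerate multiples of P until we hit Q = (13, 3):
  1P = (3, 12)
  2P = (13, 14)
  3P = (16, 16)
  4P = (16, 1)
  5P = (13, 3)
Match found at i = 5.

k = 5


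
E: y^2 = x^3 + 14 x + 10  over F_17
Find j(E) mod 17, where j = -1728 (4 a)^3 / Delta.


Delta = -16(4 a^3 + 27 b^2) mod 17 = 8
-1728 * (4 a)^3 = -1728 * (4*14)^3 mod 17 = 2
j = 2 * 8^(-1) mod 17 = 13

j = 13 (mod 17)


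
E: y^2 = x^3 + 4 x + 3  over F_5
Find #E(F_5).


For each x in F_5, count y with y^2 = x^3 + 4 x + 3 mod 5:
  x = 2: RHS = 4, y in [2, 3]  -> 2 point(s)
Affine points: 2. Add the point at infinity: total = 3.

#E(F_5) = 3


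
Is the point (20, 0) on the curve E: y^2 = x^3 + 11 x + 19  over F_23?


Check whether y^2 = x^3 + 11 x + 19 (mod 23) for (x, y) = (20, 0).
LHS: y^2 = 0^2 mod 23 = 0
RHS: x^3 + 11 x + 19 = 20^3 + 11*20 + 19 mod 23 = 5
LHS != RHS

No, not on the curve


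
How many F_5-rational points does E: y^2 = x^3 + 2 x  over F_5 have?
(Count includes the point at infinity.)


For each x in F_5, count y with y^2 = x^3 + 2 x + 0 mod 5:
  x = 0: RHS = 0, y in [0]  -> 1 point(s)
Affine points: 1. Add the point at infinity: total = 2.

#E(F_5) = 2


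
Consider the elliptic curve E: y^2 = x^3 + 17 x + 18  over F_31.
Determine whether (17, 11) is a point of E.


Check whether y^2 = x^3 + 17 x + 18 (mod 31) for (x, y) = (17, 11).
LHS: y^2 = 11^2 mod 31 = 28
RHS: x^3 + 17 x + 18 = 17^3 + 17*17 + 18 mod 31 = 12
LHS != RHS

No, not on the curve


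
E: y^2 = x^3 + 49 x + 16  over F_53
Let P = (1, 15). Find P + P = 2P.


Doubling: s = (3 x1^2 + a) / (2 y1)
s = (3*1^2 + 49) / (2*15) mod 53 = 30
x3 = s^2 - 2 x1 mod 53 = 30^2 - 2*1 = 50
y3 = s (x1 - x3) - y1 mod 53 = 30 * (1 - 50) - 15 = 52

2P = (50, 52)


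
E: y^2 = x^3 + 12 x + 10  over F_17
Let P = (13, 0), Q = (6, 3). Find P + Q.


P != Q, so use the chord formula.
s = (y2 - y1) / (x2 - x1) = (3) / (10) mod 17 = 2
x3 = s^2 - x1 - x2 mod 17 = 2^2 - 13 - 6 = 2
y3 = s (x1 - x3) - y1 mod 17 = 2 * (13 - 2) - 0 = 5

P + Q = (2, 5)


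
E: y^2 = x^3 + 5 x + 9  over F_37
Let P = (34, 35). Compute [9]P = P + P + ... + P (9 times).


k = 9 = 1001_2 (binary, LSB first: 1001)
Double-and-add from P = (34, 35):
  bit 0 = 1: acc = O + (34, 35) = (34, 35)
  bit 1 = 0: acc unchanged = (34, 35)
  bit 2 = 0: acc unchanged = (34, 35)
  bit 3 = 1: acc = (34, 35) + (12, 24) = (19, 28)

9P = (19, 28)


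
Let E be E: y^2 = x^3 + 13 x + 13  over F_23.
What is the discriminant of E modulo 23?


4 a^3 + 27 b^2 = 4*13^3 + 27*13^2 = 8788 + 4563 = 13351
Delta = -16 * (13351) = -213616
Delta mod 23 = 8

Delta = 8 (mod 23)


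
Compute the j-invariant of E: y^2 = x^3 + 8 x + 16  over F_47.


Delta = -16(4 a^3 + 27 b^2) mod 47 = 37
-1728 * (4 a)^3 = -1728 * (4*8)^3 mod 47 = 5
j = 5 * 37^(-1) mod 47 = 23

j = 23 (mod 47)


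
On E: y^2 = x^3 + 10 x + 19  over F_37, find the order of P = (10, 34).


Compute successive multiples of P until we hit O:
  1P = (10, 34)
  2P = (6, 6)
  3P = (33, 27)
  4P = (22, 34)
  5P = (5, 3)
  6P = (19, 36)
  7P = (35, 18)
  8P = (2, 26)
  ... (continuing to 34P)
  34P = O

ord(P) = 34


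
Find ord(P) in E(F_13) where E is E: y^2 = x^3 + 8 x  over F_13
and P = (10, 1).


Compute successive multiples of P until we hit O:
  1P = (10, 1)
  2P = (10, 12)
  3P = O

ord(P) = 3


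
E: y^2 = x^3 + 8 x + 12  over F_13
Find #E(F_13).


For each x in F_13, count y with y^2 = x^3 + 8 x + 12 mod 13:
  x = 0: RHS = 12, y in [5, 8]  -> 2 point(s)
  x = 2: RHS = 10, y in [6, 7]  -> 2 point(s)
  x = 4: RHS = 4, y in [2, 11]  -> 2 point(s)
  x = 6: RHS = 3, y in [4, 9]  -> 2 point(s)
  x = 8: RHS = 3, y in [4, 9]  -> 2 point(s)
  x = 10: RHS = 0, y in [0]  -> 1 point(s)
  x = 11: RHS = 1, y in [1, 12]  -> 2 point(s)
  x = 12: RHS = 3, y in [4, 9]  -> 2 point(s)
Affine points: 15. Add the point at infinity: total = 16.

#E(F_13) = 16


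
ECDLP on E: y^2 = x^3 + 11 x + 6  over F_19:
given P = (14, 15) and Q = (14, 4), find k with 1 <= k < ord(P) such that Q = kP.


Enumerate multiples of P until we hit Q = (14, 4):
  1P = (14, 15)
  2P = (8, 6)
  3P = (4, 0)
  4P = (8, 13)
  5P = (14, 4)
Match found at i = 5.

k = 5


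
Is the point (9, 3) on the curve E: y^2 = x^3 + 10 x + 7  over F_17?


Check whether y^2 = x^3 + 10 x + 7 (mod 17) for (x, y) = (9, 3).
LHS: y^2 = 3^2 mod 17 = 9
RHS: x^3 + 10 x + 7 = 9^3 + 10*9 + 7 mod 17 = 10
LHS != RHS

No, not on the curve


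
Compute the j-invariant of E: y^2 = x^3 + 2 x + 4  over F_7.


Delta = -16(4 a^3 + 27 b^2) mod 7 = 3
-1728 * (4 a)^3 = -1728 * (4*2)^3 mod 7 = 1
j = 1 * 3^(-1) mod 7 = 5

j = 5 (mod 7)


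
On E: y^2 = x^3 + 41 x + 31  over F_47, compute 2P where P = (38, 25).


Doubling: s = (3 x1^2 + a) / (2 y1)
s = (3*38^2 + 41) / (2*25) mod 47 = 32
x3 = s^2 - 2 x1 mod 47 = 32^2 - 2*38 = 8
y3 = s (x1 - x3) - y1 mod 47 = 32 * (38 - 8) - 25 = 42

2P = (8, 42)


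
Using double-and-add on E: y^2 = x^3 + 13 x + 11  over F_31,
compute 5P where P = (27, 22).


k = 5 = 101_2 (binary, LSB first: 101)
Double-and-add from P = (27, 22):
  bit 0 = 1: acc = O + (27, 22) = (27, 22)
  bit 1 = 0: acc unchanged = (27, 22)
  bit 2 = 1: acc = (27, 22) + (10, 5) = (26, 10)

5P = (26, 10)


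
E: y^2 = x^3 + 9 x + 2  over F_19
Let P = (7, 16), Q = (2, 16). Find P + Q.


P != Q, so use the chord formula.
s = (y2 - y1) / (x2 - x1) = (0) / (14) mod 19 = 0
x3 = s^2 - x1 - x2 mod 19 = 0^2 - 7 - 2 = 10
y3 = s (x1 - x3) - y1 mod 19 = 0 * (7 - 10) - 16 = 3

P + Q = (10, 3)


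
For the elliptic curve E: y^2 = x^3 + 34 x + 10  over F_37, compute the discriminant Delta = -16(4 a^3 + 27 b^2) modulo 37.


4 a^3 + 27 b^2 = 4*34^3 + 27*10^2 = 157216 + 2700 = 159916
Delta = -16 * (159916) = -2558656
Delta mod 37 = 5

Delta = 5 (mod 37)


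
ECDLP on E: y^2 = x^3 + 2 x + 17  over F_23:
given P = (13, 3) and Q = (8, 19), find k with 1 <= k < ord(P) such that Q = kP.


Enumerate multiples of P until we hit Q = (8, 19):
  1P = (13, 3)
  2P = (3, 2)
  3P = (10, 18)
  4P = (2, 11)
  5P = (11, 6)
  6P = (7, 11)
  7P = (15, 15)
  8P = (8, 4)
  9P = (14, 11)
  10P = (14, 12)
  11P = (8, 19)
Match found at i = 11.

k = 11


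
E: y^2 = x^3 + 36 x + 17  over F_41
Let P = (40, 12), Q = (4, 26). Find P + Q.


P != Q, so use the chord formula.
s = (y2 - y1) / (x2 - x1) = (14) / (5) mod 41 = 11
x3 = s^2 - x1 - x2 mod 41 = 11^2 - 40 - 4 = 36
y3 = s (x1 - x3) - y1 mod 41 = 11 * (40 - 36) - 12 = 32

P + Q = (36, 32)


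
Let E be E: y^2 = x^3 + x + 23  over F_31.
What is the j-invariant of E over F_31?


Delta = -16(4 a^3 + 27 b^2) mod 31 = 2
-1728 * (4 a)^3 = -1728 * (4*1)^3 mod 31 = 16
j = 16 * 2^(-1) mod 31 = 8

j = 8 (mod 31)


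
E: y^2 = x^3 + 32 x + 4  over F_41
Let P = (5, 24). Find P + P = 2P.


Doubling: s = (3 x1^2 + a) / (2 y1)
s = (3*5^2 + 32) / (2*24) mod 41 = 27
x3 = s^2 - 2 x1 mod 41 = 27^2 - 2*5 = 22
y3 = s (x1 - x3) - y1 mod 41 = 27 * (5 - 22) - 24 = 9

2P = (22, 9)


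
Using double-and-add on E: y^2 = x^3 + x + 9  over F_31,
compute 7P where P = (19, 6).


k = 7 = 111_2 (binary, LSB first: 111)
Double-and-add from P = (19, 6):
  bit 0 = 1: acc = O + (19, 6) = (19, 6)
  bit 1 = 1: acc = (19, 6) + (7, 24) = (15, 19)
  bit 2 = 1: acc = (15, 19) + (25, 29) = (23, 4)

7P = (23, 4)


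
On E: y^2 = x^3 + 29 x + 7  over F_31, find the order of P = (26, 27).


Compute successive multiples of P until we hit O:
  1P = (26, 27)
  2P = (24, 9)
  3P = (0, 21)
  4P = (30, 15)
  5P = (15, 2)
  6P = (9, 6)
  7P = (6, 5)
  8P = (3, 20)
  ... (continuing to 40P)
  40P = O

ord(P) = 40


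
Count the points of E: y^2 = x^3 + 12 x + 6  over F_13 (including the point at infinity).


For each x in F_13, count y with y^2 = x^3 + 12 x + 6 mod 13:
  x = 2: RHS = 12, y in [5, 8]  -> 2 point(s)
  x = 3: RHS = 4, y in [2, 11]  -> 2 point(s)
  x = 4: RHS = 1, y in [1, 12]  -> 2 point(s)
  x = 5: RHS = 9, y in [3, 10]  -> 2 point(s)
  x = 7: RHS = 4, y in [2, 11]  -> 2 point(s)
  x = 8: RHS = 3, y in [4, 9]  -> 2 point(s)
  x = 11: RHS = 0, y in [0]  -> 1 point(s)
Affine points: 13. Add the point at infinity: total = 14.

#E(F_13) = 14


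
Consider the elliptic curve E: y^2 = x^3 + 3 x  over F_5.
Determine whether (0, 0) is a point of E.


Check whether y^2 = x^3 + 3 x + 0 (mod 5) for (x, y) = (0, 0).
LHS: y^2 = 0^2 mod 5 = 0
RHS: x^3 + 3 x + 0 = 0^3 + 3*0 + 0 mod 5 = 0
LHS = RHS

Yes, on the curve


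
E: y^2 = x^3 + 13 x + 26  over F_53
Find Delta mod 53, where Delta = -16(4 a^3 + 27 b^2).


4 a^3 + 27 b^2 = 4*13^3 + 27*26^2 = 8788 + 18252 = 27040
Delta = -16 * (27040) = -432640
Delta mod 53 = 52

Delta = 52 (mod 53)


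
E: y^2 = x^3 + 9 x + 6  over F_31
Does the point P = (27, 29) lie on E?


Check whether y^2 = x^3 + 9 x + 6 (mod 31) for (x, y) = (27, 29).
LHS: y^2 = 29^2 mod 31 = 4
RHS: x^3 + 9 x + 6 = 27^3 + 9*27 + 6 mod 31 = 30
LHS != RHS

No, not on the curve


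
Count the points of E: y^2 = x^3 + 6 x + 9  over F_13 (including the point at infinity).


For each x in F_13, count y with y^2 = x^3 + 6 x + 9 mod 13:
  x = 0: RHS = 9, y in [3, 10]  -> 2 point(s)
  x = 1: RHS = 3, y in [4, 9]  -> 2 point(s)
  x = 2: RHS = 3, y in [4, 9]  -> 2 point(s)
  x = 6: RHS = 1, y in [1, 12]  -> 2 point(s)
  x = 7: RHS = 4, y in [2, 11]  -> 2 point(s)
  x = 8: RHS = 10, y in [6, 7]  -> 2 point(s)
  x = 9: RHS = 12, y in [5, 8]  -> 2 point(s)
  x = 10: RHS = 3, y in [4, 9]  -> 2 point(s)
Affine points: 16. Add the point at infinity: total = 17.

#E(F_13) = 17


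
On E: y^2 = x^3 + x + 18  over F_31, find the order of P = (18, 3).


Compute successive multiples of P until we hit O:
  1P = (18, 3)
  2P = (30, 4)
  3P = (28, 22)
  4P = (10, 6)
  5P = (23, 26)
  6P = (0, 24)
  7P = (29, 15)
  8P = (29, 16)
  ... (continuing to 15P)
  15P = O

ord(P) = 15


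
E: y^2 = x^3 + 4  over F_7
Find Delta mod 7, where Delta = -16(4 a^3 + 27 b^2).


4 a^3 + 27 b^2 = 4*0^3 + 27*4^2 = 0 + 432 = 432
Delta = -16 * (432) = -6912
Delta mod 7 = 4

Delta = 4 (mod 7)


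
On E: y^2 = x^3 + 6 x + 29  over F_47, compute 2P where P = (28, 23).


Doubling: s = (3 x1^2 + a) / (2 y1)
s = (3*28^2 + 6) / (2*23) mod 47 = 39
x3 = s^2 - 2 x1 mod 47 = 39^2 - 2*28 = 8
y3 = s (x1 - x3) - y1 mod 47 = 39 * (28 - 8) - 23 = 5

2P = (8, 5)


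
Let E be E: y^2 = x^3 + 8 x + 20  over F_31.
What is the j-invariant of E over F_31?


Delta = -16(4 a^3 + 27 b^2) mod 31 = 24
-1728 * (4 a)^3 = -1728 * (4*8)^3 mod 31 = 8
j = 8 * 24^(-1) mod 31 = 21

j = 21 (mod 31)


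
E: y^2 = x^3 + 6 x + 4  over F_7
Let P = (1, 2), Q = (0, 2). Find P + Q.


P != Q, so use the chord formula.
s = (y2 - y1) / (x2 - x1) = (0) / (6) mod 7 = 0
x3 = s^2 - x1 - x2 mod 7 = 0^2 - 1 - 0 = 6
y3 = s (x1 - x3) - y1 mod 7 = 0 * (1 - 6) - 2 = 5

P + Q = (6, 5)


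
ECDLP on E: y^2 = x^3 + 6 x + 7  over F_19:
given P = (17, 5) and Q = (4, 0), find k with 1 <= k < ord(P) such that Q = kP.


Enumerate multiples of P until we hit Q = (4, 0):
  1P = (17, 5)
  2P = (8, 15)
  3P = (14, 17)
  4P = (4, 0)
Match found at i = 4.

k = 4


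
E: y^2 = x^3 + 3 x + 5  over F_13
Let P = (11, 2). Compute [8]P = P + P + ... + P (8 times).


k = 8 = 1000_2 (binary, LSB first: 0001)
Double-and-add from P = (11, 2):
  bit 0 = 0: acc unchanged = O
  bit 1 = 0: acc unchanged = O
  bit 2 = 0: acc unchanged = O
  bit 3 = 1: acc = O + (11, 11) = (11, 11)

8P = (11, 11)


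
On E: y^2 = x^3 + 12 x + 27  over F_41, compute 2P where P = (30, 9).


Doubling: s = (3 x1^2 + a) / (2 y1)
s = (3*30^2 + 12) / (2*9) mod 41 = 14
x3 = s^2 - 2 x1 mod 41 = 14^2 - 2*30 = 13
y3 = s (x1 - x3) - y1 mod 41 = 14 * (30 - 13) - 9 = 24

2P = (13, 24)


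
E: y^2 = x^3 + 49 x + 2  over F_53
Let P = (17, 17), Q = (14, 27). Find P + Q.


P != Q, so use the chord formula.
s = (y2 - y1) / (x2 - x1) = (10) / (50) mod 53 = 32
x3 = s^2 - x1 - x2 mod 53 = 32^2 - 17 - 14 = 39
y3 = s (x1 - x3) - y1 mod 53 = 32 * (17 - 39) - 17 = 21

P + Q = (39, 21)


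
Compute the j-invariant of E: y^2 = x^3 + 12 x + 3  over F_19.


Delta = -16(4 a^3 + 27 b^2) mod 19 = 14
-1728 * (4 a)^3 = -1728 * (4*12)^3 mod 19 = 12
j = 12 * 14^(-1) mod 19 = 9

j = 9 (mod 19)


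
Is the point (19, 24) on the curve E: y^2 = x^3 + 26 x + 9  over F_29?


Check whether y^2 = x^3 + 26 x + 9 (mod 29) for (x, y) = (19, 24).
LHS: y^2 = 24^2 mod 29 = 25
RHS: x^3 + 26 x + 9 = 19^3 + 26*19 + 9 mod 29 = 25
LHS = RHS

Yes, on the curve


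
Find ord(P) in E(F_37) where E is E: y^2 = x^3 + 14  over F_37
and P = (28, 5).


Compute successive multiples of P until we hit O:
  1P = (28, 5)
  2P = (25, 5)
  3P = (21, 32)
  4P = (21, 5)
  5P = (25, 32)
  6P = (28, 32)
  7P = O

ord(P) = 7


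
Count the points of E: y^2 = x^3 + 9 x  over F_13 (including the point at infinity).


For each x in F_13, count y with y^2 = x^3 + 9 x + 0 mod 13:
  x = 0: RHS = 0, y in [0]  -> 1 point(s)
  x = 1: RHS = 10, y in [6, 7]  -> 2 point(s)
  x = 2: RHS = 0, y in [0]  -> 1 point(s)
  x = 4: RHS = 9, y in [3, 10]  -> 2 point(s)
  x = 5: RHS = 1, y in [1, 12]  -> 2 point(s)
  x = 6: RHS = 10, y in [6, 7]  -> 2 point(s)
  x = 7: RHS = 3, y in [4, 9]  -> 2 point(s)
  x = 8: RHS = 12, y in [5, 8]  -> 2 point(s)
  x = 9: RHS = 4, y in [2, 11]  -> 2 point(s)
  x = 11: RHS = 0, y in [0]  -> 1 point(s)
  x = 12: RHS = 3, y in [4, 9]  -> 2 point(s)
Affine points: 19. Add the point at infinity: total = 20.

#E(F_13) = 20


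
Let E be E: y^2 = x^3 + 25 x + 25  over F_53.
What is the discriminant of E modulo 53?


4 a^3 + 27 b^2 = 4*25^3 + 27*25^2 = 62500 + 16875 = 79375
Delta = -16 * (79375) = -1270000
Delta mod 53 = 39

Delta = 39 (mod 53)


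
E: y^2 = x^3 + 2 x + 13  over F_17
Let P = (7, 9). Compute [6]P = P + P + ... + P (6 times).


k = 6 = 110_2 (binary, LSB first: 011)
Double-and-add from P = (7, 9):
  bit 0 = 0: acc unchanged = O
  bit 1 = 1: acc = O + (2, 5) = (2, 5)
  bit 2 = 1: acc = (2, 5) + (0, 8) = (13, 3)

6P = (13, 3)


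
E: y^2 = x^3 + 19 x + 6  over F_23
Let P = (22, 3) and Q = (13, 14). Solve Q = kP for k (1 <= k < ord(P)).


Enumerate multiples of P until we hit Q = (13, 14):
  1P = (22, 3)
  2P = (18, 4)
  3P = (19, 2)
  4P = (0, 12)
  5P = (13, 9)
  6P = (14, 7)
  7P = (16, 17)
  8P = (16, 6)
  9P = (14, 16)
  10P = (13, 14)
Match found at i = 10.

k = 10


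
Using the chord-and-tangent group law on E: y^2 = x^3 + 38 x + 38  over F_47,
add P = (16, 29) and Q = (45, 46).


P != Q, so use the chord formula.
s = (y2 - y1) / (x2 - x1) = (17) / (29) mod 47 = 33
x3 = s^2 - x1 - x2 mod 47 = 33^2 - 16 - 45 = 41
y3 = s (x1 - x3) - y1 mod 47 = 33 * (16 - 41) - 29 = 39

P + Q = (41, 39)


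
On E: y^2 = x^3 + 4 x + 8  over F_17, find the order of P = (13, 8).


Compute successive multiples of P until we hit O:
  1P = (13, 8)
  2P = (9, 5)
  3P = (3, 8)
  4P = (1, 9)
  5P = (1, 8)
  6P = (3, 9)
  7P = (9, 12)
  8P = (13, 9)
  ... (continuing to 9P)
  9P = O

ord(P) = 9


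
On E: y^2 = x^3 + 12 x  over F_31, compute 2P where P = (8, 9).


Doubling: s = (3 x1^2 + a) / (2 y1)
s = (3*8^2 + 12) / (2*9) mod 31 = 1
x3 = s^2 - 2 x1 mod 31 = 1^2 - 2*8 = 16
y3 = s (x1 - x3) - y1 mod 31 = 1 * (8 - 16) - 9 = 14

2P = (16, 14)


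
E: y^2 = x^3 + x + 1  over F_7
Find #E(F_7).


For each x in F_7, count y with y^2 = x^3 + 1 x + 1 mod 7:
  x = 0: RHS = 1, y in [1, 6]  -> 2 point(s)
  x = 2: RHS = 4, y in [2, 5]  -> 2 point(s)
Affine points: 4. Add the point at infinity: total = 5.

#E(F_7) = 5


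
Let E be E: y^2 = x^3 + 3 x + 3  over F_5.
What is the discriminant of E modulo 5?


4 a^3 + 27 b^2 = 4*3^3 + 27*3^2 = 108 + 243 = 351
Delta = -16 * (351) = -5616
Delta mod 5 = 4

Delta = 4 (mod 5)


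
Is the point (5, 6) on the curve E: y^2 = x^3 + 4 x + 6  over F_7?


Check whether y^2 = x^3 + 4 x + 6 (mod 7) for (x, y) = (5, 6).
LHS: y^2 = 6^2 mod 7 = 1
RHS: x^3 + 4 x + 6 = 5^3 + 4*5 + 6 mod 7 = 4
LHS != RHS

No, not on the curve


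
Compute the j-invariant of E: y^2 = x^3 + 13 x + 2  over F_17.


Delta = -16(4 a^3 + 27 b^2) mod 17 = 5
-1728 * (4 a)^3 = -1728 * (4*13)^3 mod 17 = 6
j = 6 * 5^(-1) mod 17 = 8

j = 8 (mod 17)


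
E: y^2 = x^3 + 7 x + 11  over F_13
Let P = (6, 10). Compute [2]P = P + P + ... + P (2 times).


k = 2 = 10_2 (binary, LSB first: 01)
Double-and-add from P = (6, 10):
  bit 0 = 0: acc unchanged = O
  bit 1 = 1: acc = O + (4, 8) = (4, 8)

2P = (4, 8)


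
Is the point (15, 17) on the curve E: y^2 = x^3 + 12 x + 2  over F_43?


Check whether y^2 = x^3 + 12 x + 2 (mod 43) for (x, y) = (15, 17).
LHS: y^2 = 17^2 mod 43 = 31
RHS: x^3 + 12 x + 2 = 15^3 + 12*15 + 2 mod 43 = 31
LHS = RHS

Yes, on the curve


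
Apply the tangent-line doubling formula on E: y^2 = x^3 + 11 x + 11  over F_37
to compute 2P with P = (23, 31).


Doubling: s = (3 x1^2 + a) / (2 y1)
s = (3*23^2 + 11) / (2*31) mod 37 = 21
x3 = s^2 - 2 x1 mod 37 = 21^2 - 2*23 = 25
y3 = s (x1 - x3) - y1 mod 37 = 21 * (23 - 25) - 31 = 1

2P = (25, 1)


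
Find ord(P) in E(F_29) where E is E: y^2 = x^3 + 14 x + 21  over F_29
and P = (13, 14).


Compute successive multiples of P until we hit O:
  1P = (13, 14)
  2P = (4, 24)
  3P = (5, 19)
  4P = (20, 23)
  5P = (16, 7)
  6P = (28, 21)
  7P = (10, 28)
  8P = (2, 12)
  ... (continuing to 26P)
  26P = O

ord(P) = 26


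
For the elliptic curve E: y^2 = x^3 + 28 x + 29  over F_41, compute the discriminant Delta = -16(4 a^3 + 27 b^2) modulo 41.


4 a^3 + 27 b^2 = 4*28^3 + 27*29^2 = 87808 + 22707 = 110515
Delta = -16 * (110515) = -1768240
Delta mod 41 = 8

Delta = 8 (mod 41)


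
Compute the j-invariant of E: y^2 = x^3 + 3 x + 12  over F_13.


Delta = -16(4 a^3 + 27 b^2) mod 13 = 11
-1728 * (4 a)^3 = -1728 * (4*3)^3 mod 13 = 12
j = 12 * 11^(-1) mod 13 = 7

j = 7 (mod 13)


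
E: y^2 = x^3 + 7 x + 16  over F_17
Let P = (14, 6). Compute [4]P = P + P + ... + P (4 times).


k = 4 = 100_2 (binary, LSB first: 001)
Double-and-add from P = (14, 6):
  bit 0 = 0: acc unchanged = O
  bit 1 = 0: acc unchanged = O
  bit 2 = 1: acc = O + (7, 0) = (7, 0)

4P = (7, 0)


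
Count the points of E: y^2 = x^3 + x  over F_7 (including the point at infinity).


For each x in F_7, count y with y^2 = x^3 + 1 x + 0 mod 7:
  x = 0: RHS = 0, y in [0]  -> 1 point(s)
  x = 1: RHS = 2, y in [3, 4]  -> 2 point(s)
  x = 3: RHS = 2, y in [3, 4]  -> 2 point(s)
  x = 5: RHS = 4, y in [2, 5]  -> 2 point(s)
Affine points: 7. Add the point at infinity: total = 8.

#E(F_7) = 8


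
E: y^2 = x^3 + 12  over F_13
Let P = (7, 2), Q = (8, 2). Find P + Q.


P != Q, so use the chord formula.
s = (y2 - y1) / (x2 - x1) = (0) / (1) mod 13 = 0
x3 = s^2 - x1 - x2 mod 13 = 0^2 - 7 - 8 = 11
y3 = s (x1 - x3) - y1 mod 13 = 0 * (7 - 11) - 2 = 11

P + Q = (11, 11)


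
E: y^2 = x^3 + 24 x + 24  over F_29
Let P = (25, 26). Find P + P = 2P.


Doubling: s = (3 x1^2 + a) / (2 y1)
s = (3*25^2 + 24) / (2*26) mod 29 = 17
x3 = s^2 - 2 x1 mod 29 = 17^2 - 2*25 = 7
y3 = s (x1 - x3) - y1 mod 29 = 17 * (25 - 7) - 26 = 19

2P = (7, 19)


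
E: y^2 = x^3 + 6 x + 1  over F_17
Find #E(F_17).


For each x in F_17, count y with y^2 = x^3 + 6 x + 1 mod 17:
  x = 0: RHS = 1, y in [1, 16]  -> 2 point(s)
  x = 1: RHS = 8, y in [5, 12]  -> 2 point(s)
  x = 2: RHS = 4, y in [2, 15]  -> 2 point(s)
  x = 4: RHS = 4, y in [2, 15]  -> 2 point(s)
  x = 6: RHS = 15, y in [7, 10]  -> 2 point(s)
  x = 8: RHS = 0, y in [0]  -> 1 point(s)
  x = 9: RHS = 2, y in [6, 11]  -> 2 point(s)
  x = 11: RHS = 4, y in [2, 15]  -> 2 point(s)
  x = 12: RHS = 16, y in [4, 13]  -> 2 point(s)
  x = 13: RHS = 15, y in [7, 10]  -> 2 point(s)
  x = 15: RHS = 15, y in [7, 10]  -> 2 point(s)
Affine points: 21. Add the point at infinity: total = 22.

#E(F_17) = 22


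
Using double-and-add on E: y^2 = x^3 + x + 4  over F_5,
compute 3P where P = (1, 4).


k = 3 = 11_2 (binary, LSB first: 11)
Double-and-add from P = (1, 4):
  bit 0 = 1: acc = O + (1, 4) = (1, 4)
  bit 1 = 1: acc = (1, 4) + (2, 3) = (3, 3)

3P = (3, 3)


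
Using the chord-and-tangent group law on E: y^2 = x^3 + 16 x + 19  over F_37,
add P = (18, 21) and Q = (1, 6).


P != Q, so use the chord formula.
s = (y2 - y1) / (x2 - x1) = (22) / (20) mod 37 = 27
x3 = s^2 - x1 - x2 mod 37 = 27^2 - 18 - 1 = 7
y3 = s (x1 - x3) - y1 mod 37 = 27 * (18 - 7) - 21 = 17

P + Q = (7, 17)


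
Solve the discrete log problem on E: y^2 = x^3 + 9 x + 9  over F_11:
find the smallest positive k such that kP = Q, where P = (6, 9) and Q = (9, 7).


Enumerate multiples of P until we hit Q = (9, 7):
  1P = (6, 9)
  2P = (0, 8)
  3P = (9, 7)
Match found at i = 3.

k = 3


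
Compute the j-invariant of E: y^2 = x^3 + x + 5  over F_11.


Delta = -16(4 a^3 + 27 b^2) mod 11 = 4
-1728 * (4 a)^3 = -1728 * (4*1)^3 mod 11 = 2
j = 2 * 4^(-1) mod 11 = 6

j = 6 (mod 11)


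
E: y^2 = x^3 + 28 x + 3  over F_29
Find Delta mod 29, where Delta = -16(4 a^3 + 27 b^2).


4 a^3 + 27 b^2 = 4*28^3 + 27*3^2 = 87808 + 243 = 88051
Delta = -16 * (88051) = -1408816
Delta mod 29 = 4

Delta = 4 (mod 29)


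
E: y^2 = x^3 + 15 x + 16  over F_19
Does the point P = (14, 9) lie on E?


Check whether y^2 = x^3 + 15 x + 16 (mod 19) for (x, y) = (14, 9).
LHS: y^2 = 9^2 mod 19 = 5
RHS: x^3 + 15 x + 16 = 14^3 + 15*14 + 16 mod 19 = 6
LHS != RHS

No, not on the curve


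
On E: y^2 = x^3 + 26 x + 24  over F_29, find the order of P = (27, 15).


Compute successive multiples of P until we hit O:
  1P = (27, 15)
  2P = (27, 14)
  3P = O

ord(P) = 3


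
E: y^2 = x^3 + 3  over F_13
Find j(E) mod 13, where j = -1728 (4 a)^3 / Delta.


Delta = -16(4 a^3 + 27 b^2) mod 13 = 12
-1728 * (4 a)^3 = -1728 * (4*0)^3 mod 13 = 0
j = 0 * 12^(-1) mod 13 = 0

j = 0 (mod 13)


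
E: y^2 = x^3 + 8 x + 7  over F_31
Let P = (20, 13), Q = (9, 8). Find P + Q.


P != Q, so use the chord formula.
s = (y2 - y1) / (x2 - x1) = (26) / (20) mod 31 = 23
x3 = s^2 - x1 - x2 mod 31 = 23^2 - 20 - 9 = 4
y3 = s (x1 - x3) - y1 mod 31 = 23 * (20 - 4) - 13 = 14

P + Q = (4, 14)


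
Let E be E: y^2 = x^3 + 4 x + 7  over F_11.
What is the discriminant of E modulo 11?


4 a^3 + 27 b^2 = 4*4^3 + 27*7^2 = 256 + 1323 = 1579
Delta = -16 * (1579) = -25264
Delta mod 11 = 3

Delta = 3 (mod 11)


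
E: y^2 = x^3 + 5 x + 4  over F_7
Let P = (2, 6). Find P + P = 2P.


Doubling: s = (3 x1^2 + a) / (2 y1)
s = (3*2^2 + 5) / (2*6) mod 7 = 2
x3 = s^2 - 2 x1 mod 7 = 2^2 - 2*2 = 0
y3 = s (x1 - x3) - y1 mod 7 = 2 * (2 - 0) - 6 = 5

2P = (0, 5)


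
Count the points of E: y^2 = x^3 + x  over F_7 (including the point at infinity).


For each x in F_7, count y with y^2 = x^3 + 1 x + 0 mod 7:
  x = 0: RHS = 0, y in [0]  -> 1 point(s)
  x = 1: RHS = 2, y in [3, 4]  -> 2 point(s)
  x = 3: RHS = 2, y in [3, 4]  -> 2 point(s)
  x = 5: RHS = 4, y in [2, 5]  -> 2 point(s)
Affine points: 7. Add the point at infinity: total = 8.

#E(F_7) = 8


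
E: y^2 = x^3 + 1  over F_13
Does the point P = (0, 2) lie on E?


Check whether y^2 = x^3 + 0 x + 1 (mod 13) for (x, y) = (0, 2).
LHS: y^2 = 2^2 mod 13 = 4
RHS: x^3 + 0 x + 1 = 0^3 + 0*0 + 1 mod 13 = 1
LHS != RHS

No, not on the curve


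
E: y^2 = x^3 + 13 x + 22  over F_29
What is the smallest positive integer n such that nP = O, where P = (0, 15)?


Compute successive multiples of P until we hit O:
  1P = (0, 15)
  2P = (24, 21)
  3P = (25, 15)
  4P = (4, 14)
  5P = (16, 18)
  6P = (17, 9)
  7P = (5, 26)
  8P = (1, 6)
  ... (continuing to 26P)
  26P = O

ord(P) = 26


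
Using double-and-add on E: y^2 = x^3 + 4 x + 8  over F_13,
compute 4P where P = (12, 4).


k = 4 = 100_2 (binary, LSB first: 001)
Double-and-add from P = (12, 4):
  bit 0 = 0: acc unchanged = O
  bit 1 = 0: acc unchanged = O
  bit 2 = 1: acc = O + (4, 7) = (4, 7)

4P = (4, 7)


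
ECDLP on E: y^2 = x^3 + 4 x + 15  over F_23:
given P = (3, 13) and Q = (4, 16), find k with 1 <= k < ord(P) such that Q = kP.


Enumerate multiples of P until we hit Q = (4, 16):
  1P = (3, 13)
  2P = (19, 21)
  3P = (7, 8)
  4P = (16, 9)
  5P = (6, 18)
  6P = (4, 16)
Match found at i = 6.

k = 6


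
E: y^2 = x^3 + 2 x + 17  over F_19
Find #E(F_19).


For each x in F_19, count y with y^2 = x^3 + 2 x + 17 mod 19:
  x = 0: RHS = 17, y in [6, 13]  -> 2 point(s)
  x = 1: RHS = 1, y in [1, 18]  -> 2 point(s)
  x = 5: RHS = 0, y in [0]  -> 1 point(s)
  x = 6: RHS = 17, y in [6, 13]  -> 2 point(s)
  x = 9: RHS = 4, y in [2, 17]  -> 2 point(s)
  x = 10: RHS = 11, y in [7, 12]  -> 2 point(s)
  x = 13: RHS = 17, y in [6, 13]  -> 2 point(s)
  x = 17: RHS = 5, y in [9, 10]  -> 2 point(s)
Affine points: 15. Add the point at infinity: total = 16.

#E(F_19) = 16


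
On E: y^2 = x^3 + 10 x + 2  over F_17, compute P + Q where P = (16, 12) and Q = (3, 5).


P != Q, so use the chord formula.
s = (y2 - y1) / (x2 - x1) = (10) / (4) mod 17 = 11
x3 = s^2 - x1 - x2 mod 17 = 11^2 - 16 - 3 = 0
y3 = s (x1 - x3) - y1 mod 17 = 11 * (16 - 0) - 12 = 11

P + Q = (0, 11)


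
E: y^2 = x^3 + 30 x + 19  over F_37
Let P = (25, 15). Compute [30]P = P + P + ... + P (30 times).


k = 30 = 11110_2 (binary, LSB first: 01111)
Double-and-add from P = (25, 15):
  bit 0 = 0: acc unchanged = O
  bit 1 = 1: acc = O + (14, 36) = (14, 36)
  bit 2 = 1: acc = (14, 36) + (30, 24) = (19, 14)
  bit 3 = 1: acc = (19, 14) + (13, 4) = (16, 28)
  bit 4 = 1: acc = (16, 28) + (23, 0) = (14, 1)

30P = (14, 1)


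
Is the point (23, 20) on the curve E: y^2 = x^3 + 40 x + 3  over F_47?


Check whether y^2 = x^3 + 40 x + 3 (mod 47) for (x, y) = (23, 20).
LHS: y^2 = 20^2 mod 47 = 24
RHS: x^3 + 40 x + 3 = 23^3 + 40*23 + 3 mod 47 = 24
LHS = RHS

Yes, on the curve


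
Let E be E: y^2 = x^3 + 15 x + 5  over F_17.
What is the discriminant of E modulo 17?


4 a^3 + 27 b^2 = 4*15^3 + 27*5^2 = 13500 + 675 = 14175
Delta = -16 * (14175) = -226800
Delta mod 17 = 14

Delta = 14 (mod 17)


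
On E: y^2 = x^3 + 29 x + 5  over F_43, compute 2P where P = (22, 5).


Doubling: s = (3 x1^2 + a) / (2 y1)
s = (3*22^2 + 29) / (2*5) mod 43 = 32
x3 = s^2 - 2 x1 mod 43 = 32^2 - 2*22 = 34
y3 = s (x1 - x3) - y1 mod 43 = 32 * (22 - 34) - 5 = 41

2P = (34, 41)


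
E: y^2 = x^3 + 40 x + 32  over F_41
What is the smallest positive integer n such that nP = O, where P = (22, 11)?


Compute successive multiples of P until we hit O:
  1P = (22, 11)
  2P = (6, 23)
  3P = (11, 32)
  4P = (13, 24)
  5P = (1, 27)
  6P = (17, 34)
  7P = (33, 15)
  8P = (19, 5)
  ... (continuing to 35P)
  35P = O

ord(P) = 35


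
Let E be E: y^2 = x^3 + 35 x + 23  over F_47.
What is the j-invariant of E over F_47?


Delta = -16(4 a^3 + 27 b^2) mod 47 = 34
-1728 * (4 a)^3 = -1728 * (4*35)^3 mod 47 = 36
j = 36 * 34^(-1) mod 47 = 37

j = 37 (mod 47)


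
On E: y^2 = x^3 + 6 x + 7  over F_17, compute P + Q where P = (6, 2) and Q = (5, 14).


P != Q, so use the chord formula.
s = (y2 - y1) / (x2 - x1) = (12) / (16) mod 17 = 5
x3 = s^2 - x1 - x2 mod 17 = 5^2 - 6 - 5 = 14
y3 = s (x1 - x3) - y1 mod 17 = 5 * (6 - 14) - 2 = 9

P + Q = (14, 9)


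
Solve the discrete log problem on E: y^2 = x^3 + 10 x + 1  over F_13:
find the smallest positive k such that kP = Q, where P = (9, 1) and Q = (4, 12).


Enumerate multiples of P until we hit Q = (4, 12):
  1P = (9, 1)
  2P = (4, 1)
  3P = (0, 12)
  4P = (1, 8)
  5P = (6, 11)
  6P = (12, 9)
  7P = (2, 9)
  8P = (11, 5)
  9P = (10, 10)
  10P = (10, 3)
  11P = (11, 8)
  12P = (2, 4)
  13P = (12, 4)
  14P = (6, 2)
  15P = (1, 5)
  16P = (0, 1)
  17P = (4, 12)
Match found at i = 17.

k = 17


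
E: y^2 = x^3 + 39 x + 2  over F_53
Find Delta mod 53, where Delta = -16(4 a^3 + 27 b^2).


4 a^3 + 27 b^2 = 4*39^3 + 27*2^2 = 237276 + 108 = 237384
Delta = -16 * (237384) = -3798144
Delta mod 53 = 48

Delta = 48 (mod 53)


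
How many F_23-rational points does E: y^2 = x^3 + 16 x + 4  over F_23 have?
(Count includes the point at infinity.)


For each x in F_23, count y with y^2 = x^3 + 16 x + 4 mod 23:
  x = 0: RHS = 4, y in [2, 21]  -> 2 point(s)
  x = 5: RHS = 2, y in [5, 18]  -> 2 point(s)
  x = 8: RHS = 0, y in [0]  -> 1 point(s)
  x = 9: RHS = 3, y in [7, 16]  -> 2 point(s)
  x = 11: RHS = 16, y in [4, 19]  -> 2 point(s)
  x = 15: RHS = 8, y in [10, 13]  -> 2 point(s)
  x = 16: RHS = 9, y in [3, 20]  -> 2 point(s)
  x = 18: RHS = 6, y in [11, 12]  -> 2 point(s)
Affine points: 15. Add the point at infinity: total = 16.

#E(F_23) = 16


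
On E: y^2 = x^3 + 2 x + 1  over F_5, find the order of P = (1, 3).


Compute successive multiples of P until we hit O:
  1P = (1, 3)
  2P = (3, 2)
  3P = (0, 4)
  4P = (0, 1)
  5P = (3, 3)
  6P = (1, 2)
  7P = O

ord(P) = 7


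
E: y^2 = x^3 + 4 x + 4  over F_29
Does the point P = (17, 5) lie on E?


Check whether y^2 = x^3 + 4 x + 4 (mod 29) for (x, y) = (17, 5).
LHS: y^2 = 5^2 mod 29 = 25
RHS: x^3 + 4 x + 4 = 17^3 + 4*17 + 4 mod 29 = 26
LHS != RHS

No, not on the curve


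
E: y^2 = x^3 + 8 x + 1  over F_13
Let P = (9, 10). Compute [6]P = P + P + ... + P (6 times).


k = 6 = 110_2 (binary, LSB first: 011)
Double-and-add from P = (9, 10):
  bit 0 = 0: acc unchanged = O
  bit 1 = 1: acc = O + (7, 6) = (7, 6)
  bit 2 = 1: acc = (7, 6) + (0, 1) = (2, 5)

6P = (2, 5)


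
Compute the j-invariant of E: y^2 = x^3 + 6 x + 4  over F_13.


Delta = -16(4 a^3 + 27 b^2) mod 13 = 12
-1728 * (4 a)^3 = -1728 * (4*6)^3 mod 13 = 5
j = 5 * 12^(-1) mod 13 = 8

j = 8 (mod 13)


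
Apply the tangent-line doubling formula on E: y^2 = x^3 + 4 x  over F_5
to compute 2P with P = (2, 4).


Doubling: s = (3 x1^2 + a) / (2 y1)
s = (3*2^2 + 4) / (2*4) mod 5 = 2
x3 = s^2 - 2 x1 mod 5 = 2^2 - 2*2 = 0
y3 = s (x1 - x3) - y1 mod 5 = 2 * (2 - 0) - 4 = 0

2P = (0, 0)


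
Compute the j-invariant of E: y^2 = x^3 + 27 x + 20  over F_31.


Delta = -16(4 a^3 + 27 b^2) mod 31 = 29
-1728 * (4 a)^3 = -1728 * (4*27)^3 mod 31 = 30
j = 30 * 29^(-1) mod 31 = 16

j = 16 (mod 31)


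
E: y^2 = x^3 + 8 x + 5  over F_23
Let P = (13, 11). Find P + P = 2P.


Doubling: s = (3 x1^2 + a) / (2 y1)
s = (3*13^2 + 8) / (2*11) mod 23 = 14
x3 = s^2 - 2 x1 mod 23 = 14^2 - 2*13 = 9
y3 = s (x1 - x3) - y1 mod 23 = 14 * (13 - 9) - 11 = 22

2P = (9, 22)


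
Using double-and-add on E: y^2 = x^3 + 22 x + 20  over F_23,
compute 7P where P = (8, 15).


k = 7 = 111_2 (binary, LSB first: 111)
Double-and-add from P = (8, 15):
  bit 0 = 1: acc = O + (8, 15) = (8, 15)
  bit 1 = 1: acc = (8, 15) + (8, 8) = O
  bit 2 = 1: acc = O + (8, 15) = (8, 15)

7P = (8, 15)


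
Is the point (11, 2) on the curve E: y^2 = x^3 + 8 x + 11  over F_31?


Check whether y^2 = x^3 + 8 x + 11 (mod 31) for (x, y) = (11, 2).
LHS: y^2 = 2^2 mod 31 = 4
RHS: x^3 + 8 x + 11 = 11^3 + 8*11 + 11 mod 31 = 4
LHS = RHS

Yes, on the curve


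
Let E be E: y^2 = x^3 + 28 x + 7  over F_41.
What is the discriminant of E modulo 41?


4 a^3 + 27 b^2 = 4*28^3 + 27*7^2 = 87808 + 1323 = 89131
Delta = -16 * (89131) = -1426096
Delta mod 41 = 7

Delta = 7 (mod 41)


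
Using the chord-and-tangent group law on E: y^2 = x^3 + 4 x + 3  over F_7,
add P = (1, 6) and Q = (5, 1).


P != Q, so use the chord formula.
s = (y2 - y1) / (x2 - x1) = (2) / (4) mod 7 = 4
x3 = s^2 - x1 - x2 mod 7 = 4^2 - 1 - 5 = 3
y3 = s (x1 - x3) - y1 mod 7 = 4 * (1 - 3) - 6 = 0

P + Q = (3, 0)


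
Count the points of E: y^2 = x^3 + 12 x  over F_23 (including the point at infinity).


For each x in F_23, count y with y^2 = x^3 + 12 x + 0 mod 23:
  x = 0: RHS = 0, y in [0]  -> 1 point(s)
  x = 1: RHS = 13, y in [6, 17]  -> 2 point(s)
  x = 2: RHS = 9, y in [3, 20]  -> 2 point(s)
  x = 5: RHS = 1, y in [1, 22]  -> 2 point(s)
  x = 6: RHS = 12, y in [9, 14]  -> 2 point(s)
  x = 7: RHS = 13, y in [6, 17]  -> 2 point(s)
  x = 9: RHS = 9, y in [3, 20]  -> 2 point(s)
  x = 10: RHS = 16, y in [4, 19]  -> 2 point(s)
  x = 12: RHS = 9, y in [3, 20]  -> 2 point(s)
  x = 15: RHS = 13, y in [6, 17]  -> 2 point(s)
  x = 19: RHS = 3, y in [7, 16]  -> 2 point(s)
  x = 20: RHS = 6, y in [11, 12]  -> 2 point(s)
Affine points: 23. Add the point at infinity: total = 24.

#E(F_23) = 24


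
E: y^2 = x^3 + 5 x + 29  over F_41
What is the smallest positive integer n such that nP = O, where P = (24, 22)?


Compute successive multiples of P until we hit O:
  1P = (24, 22)
  2P = (11, 12)
  3P = (26, 8)
  4P = (40, 8)
  5P = (13, 35)
  6P = (22, 39)
  7P = (16, 33)
  8P = (33, 16)
  ... (continuing to 31P)
  31P = O

ord(P) = 31


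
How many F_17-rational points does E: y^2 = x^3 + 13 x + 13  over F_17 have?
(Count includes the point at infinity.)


For each x in F_17, count y with y^2 = x^3 + 13 x + 13 mod 17:
  x = 0: RHS = 13, y in [8, 9]  -> 2 point(s)
  x = 2: RHS = 13, y in [8, 9]  -> 2 point(s)
  x = 5: RHS = 16, y in [4, 13]  -> 2 point(s)
  x = 6: RHS = 1, y in [1, 16]  -> 2 point(s)
  x = 8: RHS = 0, y in [0]  -> 1 point(s)
  x = 9: RHS = 9, y in [3, 14]  -> 2 point(s)
  x = 10: RHS = 4, y in [2, 15]  -> 2 point(s)
  x = 11: RHS = 8, y in [5, 12]  -> 2 point(s)
  x = 13: RHS = 16, y in [4, 13]  -> 2 point(s)
  x = 14: RHS = 15, y in [7, 10]  -> 2 point(s)
  x = 15: RHS = 13, y in [8, 9]  -> 2 point(s)
  x = 16: RHS = 16, y in [4, 13]  -> 2 point(s)
Affine points: 23. Add the point at infinity: total = 24.

#E(F_17) = 24


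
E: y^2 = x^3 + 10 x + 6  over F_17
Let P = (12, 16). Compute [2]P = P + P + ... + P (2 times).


k = 2 = 10_2 (binary, LSB first: 01)
Double-and-add from P = (12, 16):
  bit 0 = 0: acc unchanged = O
  bit 1 = 1: acc = O + (10, 1) = (10, 1)

2P = (10, 1)


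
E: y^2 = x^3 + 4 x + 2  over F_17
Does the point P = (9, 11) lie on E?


Check whether y^2 = x^3 + 4 x + 2 (mod 17) for (x, y) = (9, 11).
LHS: y^2 = 11^2 mod 17 = 2
RHS: x^3 + 4 x + 2 = 9^3 + 4*9 + 2 mod 17 = 2
LHS = RHS

Yes, on the curve


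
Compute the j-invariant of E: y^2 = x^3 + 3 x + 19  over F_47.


Delta = -16(4 a^3 + 27 b^2) mod 47 = 5
-1728 * (4 a)^3 = -1728 * (4*3)^3 mod 47 = 20
j = 20 * 5^(-1) mod 47 = 4

j = 4 (mod 47)


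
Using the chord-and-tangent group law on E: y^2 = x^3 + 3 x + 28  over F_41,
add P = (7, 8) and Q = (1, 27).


P != Q, so use the chord formula.
s = (y2 - y1) / (x2 - x1) = (19) / (35) mod 41 = 31
x3 = s^2 - x1 - x2 mod 41 = 31^2 - 7 - 1 = 10
y3 = s (x1 - x3) - y1 mod 41 = 31 * (7 - 10) - 8 = 22

P + Q = (10, 22)


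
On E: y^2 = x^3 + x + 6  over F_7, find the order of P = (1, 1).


Compute successive multiples of P until we hit O:
  1P = (1, 1)
  2P = (2, 4)
  3P = (6, 5)
  4P = (4, 5)
  5P = (3, 1)
  6P = (3, 6)
  7P = (4, 2)
  8P = (6, 2)
  ... (continuing to 11P)
  11P = O

ord(P) = 11


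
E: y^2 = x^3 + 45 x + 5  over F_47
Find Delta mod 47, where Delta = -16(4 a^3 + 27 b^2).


4 a^3 + 27 b^2 = 4*45^3 + 27*5^2 = 364500 + 675 = 365175
Delta = -16 * (365175) = -5842800
Delta mod 47 = 5

Delta = 5 (mod 47)


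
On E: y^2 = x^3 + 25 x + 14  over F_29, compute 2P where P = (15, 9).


Doubling: s = (3 x1^2 + a) / (2 y1)
s = (3*15^2 + 25) / (2*9) mod 29 = 26
x3 = s^2 - 2 x1 mod 29 = 26^2 - 2*15 = 8
y3 = s (x1 - x3) - y1 mod 29 = 26 * (15 - 8) - 9 = 28

2P = (8, 28)


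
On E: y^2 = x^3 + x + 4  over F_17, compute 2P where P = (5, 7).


Doubling: s = (3 x1^2 + a) / (2 y1)
s = (3*5^2 + 1) / (2*7) mod 17 = 3
x3 = s^2 - 2 x1 mod 17 = 3^2 - 2*5 = 16
y3 = s (x1 - x3) - y1 mod 17 = 3 * (5 - 16) - 7 = 11

2P = (16, 11)


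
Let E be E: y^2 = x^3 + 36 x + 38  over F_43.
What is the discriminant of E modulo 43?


4 a^3 + 27 b^2 = 4*36^3 + 27*38^2 = 186624 + 38988 = 225612
Delta = -16 * (225612) = -3609792
Delta mod 43 = 15

Delta = 15 (mod 43)


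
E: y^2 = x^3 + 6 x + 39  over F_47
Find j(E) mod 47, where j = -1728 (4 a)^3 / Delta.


Delta = -16(4 a^3 + 27 b^2) mod 47 = 29
-1728 * (4 a)^3 = -1728 * (4*6)^3 mod 47 = 19
j = 19 * 29^(-1) mod 47 = 12

j = 12 (mod 47)


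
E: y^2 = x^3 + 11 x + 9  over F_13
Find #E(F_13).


For each x in F_13, count y with y^2 = x^3 + 11 x + 9 mod 13:
  x = 0: RHS = 9, y in [3, 10]  -> 2 point(s)
  x = 2: RHS = 0, y in [0]  -> 1 point(s)
  x = 3: RHS = 4, y in [2, 11]  -> 2 point(s)
  x = 4: RHS = 0, y in [0]  -> 1 point(s)
  x = 7: RHS = 0, y in [0]  -> 1 point(s)
  x = 10: RHS = 1, y in [1, 12]  -> 2 point(s)
  x = 12: RHS = 10, y in [6, 7]  -> 2 point(s)
Affine points: 11. Add the point at infinity: total = 12.

#E(F_13) = 12


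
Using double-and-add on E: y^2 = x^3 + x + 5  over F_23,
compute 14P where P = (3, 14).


k = 14 = 1110_2 (binary, LSB first: 0111)
Double-and-add from P = (3, 14):
  bit 0 = 0: acc unchanged = O
  bit 1 = 1: acc = O + (18, 17) = (18, 17)
  bit 2 = 1: acc = (18, 17) + (22, 16) = (19, 12)
  bit 3 = 1: acc = (19, 12) + (11, 17) = (11, 6)

14P = (11, 6)


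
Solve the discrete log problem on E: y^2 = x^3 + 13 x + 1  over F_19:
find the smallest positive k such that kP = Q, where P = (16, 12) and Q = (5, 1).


Enumerate multiples of P until we hit Q = (5, 1):
  1P = (16, 12)
  2P = (13, 12)
  3P = (9, 7)
  4P = (17, 9)
  5P = (14, 1)
  6P = (5, 1)
Match found at i = 6.

k = 6


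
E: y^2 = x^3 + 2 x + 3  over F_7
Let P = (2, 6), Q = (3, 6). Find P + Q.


P != Q, so use the chord formula.
s = (y2 - y1) / (x2 - x1) = (0) / (1) mod 7 = 0
x3 = s^2 - x1 - x2 mod 7 = 0^2 - 2 - 3 = 2
y3 = s (x1 - x3) - y1 mod 7 = 0 * (2 - 2) - 6 = 1

P + Q = (2, 1)


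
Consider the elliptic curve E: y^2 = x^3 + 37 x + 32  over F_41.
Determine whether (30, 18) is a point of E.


Check whether y^2 = x^3 + 37 x + 32 (mod 41) for (x, y) = (30, 18).
LHS: y^2 = 18^2 mod 41 = 37
RHS: x^3 + 37 x + 32 = 30^3 + 37*30 + 32 mod 41 = 16
LHS != RHS

No, not on the curve


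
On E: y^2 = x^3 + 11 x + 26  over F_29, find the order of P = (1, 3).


Compute successive multiples of P until we hit O:
  1P = (1, 3)
  2P = (26, 16)
  3P = (18, 16)
  4P = (15, 17)
  5P = (14, 13)
  6P = (23, 18)
  7P = (9, 10)
  8P = (3, 17)
  ... (continuing to 35P)
  35P = O

ord(P) = 35


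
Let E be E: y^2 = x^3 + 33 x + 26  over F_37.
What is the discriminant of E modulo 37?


4 a^3 + 27 b^2 = 4*33^3 + 27*26^2 = 143748 + 18252 = 162000
Delta = -16 * (162000) = -2592000
Delta mod 37 = 35

Delta = 35 (mod 37)


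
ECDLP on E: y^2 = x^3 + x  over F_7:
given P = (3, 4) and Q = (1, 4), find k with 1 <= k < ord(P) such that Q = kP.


Enumerate multiples of P until we hit Q = (1, 4):
  1P = (3, 4)
  2P = (1, 3)
  3P = (5, 2)
  4P = (0, 0)
  5P = (5, 5)
  6P = (1, 4)
Match found at i = 6.

k = 6


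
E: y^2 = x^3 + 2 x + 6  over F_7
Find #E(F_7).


For each x in F_7, count y with y^2 = x^3 + 2 x + 6 mod 7:
  x = 1: RHS = 2, y in [3, 4]  -> 2 point(s)
  x = 2: RHS = 4, y in [2, 5]  -> 2 point(s)
  x = 3: RHS = 4, y in [2, 5]  -> 2 point(s)
  x = 4: RHS = 1, y in [1, 6]  -> 2 point(s)
  x = 5: RHS = 1, y in [1, 6]  -> 2 point(s)
Affine points: 10. Add the point at infinity: total = 11.

#E(F_7) = 11


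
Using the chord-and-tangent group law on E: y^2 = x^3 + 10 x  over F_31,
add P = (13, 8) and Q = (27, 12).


P != Q, so use the chord formula.
s = (y2 - y1) / (x2 - x1) = (4) / (14) mod 31 = 18
x3 = s^2 - x1 - x2 mod 31 = 18^2 - 13 - 27 = 5
y3 = s (x1 - x3) - y1 mod 31 = 18 * (13 - 5) - 8 = 12

P + Q = (5, 12)


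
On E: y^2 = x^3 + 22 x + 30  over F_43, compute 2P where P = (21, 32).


Doubling: s = (3 x1^2 + a) / (2 y1)
s = (3*21^2 + 22) / (2*32) mod 43 = 19
x3 = s^2 - 2 x1 mod 43 = 19^2 - 2*21 = 18
y3 = s (x1 - x3) - y1 mod 43 = 19 * (21 - 18) - 32 = 25

2P = (18, 25)


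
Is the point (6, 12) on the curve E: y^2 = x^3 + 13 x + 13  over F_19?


Check whether y^2 = x^3 + 13 x + 13 (mod 19) for (x, y) = (6, 12).
LHS: y^2 = 12^2 mod 19 = 11
RHS: x^3 + 13 x + 13 = 6^3 + 13*6 + 13 mod 19 = 3
LHS != RHS

No, not on the curve


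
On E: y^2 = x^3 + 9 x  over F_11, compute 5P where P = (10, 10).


k = 5 = 101_2 (binary, LSB first: 101)
Double-and-add from P = (10, 10):
  bit 0 = 1: acc = O + (10, 10) = (10, 10)
  bit 1 = 0: acc unchanged = (10, 10)
  bit 2 = 1: acc = (10, 10) + (4, 1) = (2, 2)

5P = (2, 2)


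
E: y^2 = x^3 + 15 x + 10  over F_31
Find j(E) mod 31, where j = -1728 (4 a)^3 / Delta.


Delta = -16(4 a^3 + 27 b^2) mod 31 = 22
-1728 * (4 a)^3 = -1728 * (4*15)^3 mod 31 = 29
j = 29 * 22^(-1) mod 31 = 14

j = 14 (mod 31)
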